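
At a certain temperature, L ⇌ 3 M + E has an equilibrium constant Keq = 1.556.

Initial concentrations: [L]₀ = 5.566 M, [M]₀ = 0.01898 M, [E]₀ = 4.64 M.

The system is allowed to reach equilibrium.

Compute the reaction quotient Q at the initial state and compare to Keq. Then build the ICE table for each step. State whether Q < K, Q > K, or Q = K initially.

Q₀ = 5.6998e-06 vs Keq = 1.556 ⇒ Q<K, forward
Step 1:
                  L         M         E
  I           5.566   0.01898      4.64
  C         -0.3839     1.152    0.3839
  E           5.182     1.171     5.024
  solve Keq expr → x = 0.3839; check Q = 1.556

Q₀ = 5.6998e-06; Q < K (proceeds forward)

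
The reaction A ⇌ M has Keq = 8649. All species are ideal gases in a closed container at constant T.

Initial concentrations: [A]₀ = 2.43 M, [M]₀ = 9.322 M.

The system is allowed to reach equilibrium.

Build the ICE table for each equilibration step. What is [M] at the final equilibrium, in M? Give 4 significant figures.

Q₀ = 3.836 vs Keq = 8649 ⇒ Q<K, forward
Step 1:
                  A         M
  Initial      2.43     9.322
  Change     -2.429     2.429
  Equil    0.001359     11.75
  solve Keq expr → x = 2.429; check Q = 8649

[M]_eq = 11.75 M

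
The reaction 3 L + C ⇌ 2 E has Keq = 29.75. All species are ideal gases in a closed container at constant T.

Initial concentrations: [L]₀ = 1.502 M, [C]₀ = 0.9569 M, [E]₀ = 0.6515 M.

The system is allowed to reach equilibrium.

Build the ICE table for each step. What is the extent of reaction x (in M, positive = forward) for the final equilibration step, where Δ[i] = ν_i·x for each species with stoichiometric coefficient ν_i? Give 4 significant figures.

x = 0.3462 M

Q₀ = 0.1309 vs Keq = 29.75 ⇒ Q<K, forward
Step 1:
                   L          C          E
  Initial      1.502     0.9569     0.6515
  Change      -1.039    -0.3462     0.6925
  Equil       0.4633     0.6107      1.344
  solve Keq expr → x = 0.3462; check Q = 29.75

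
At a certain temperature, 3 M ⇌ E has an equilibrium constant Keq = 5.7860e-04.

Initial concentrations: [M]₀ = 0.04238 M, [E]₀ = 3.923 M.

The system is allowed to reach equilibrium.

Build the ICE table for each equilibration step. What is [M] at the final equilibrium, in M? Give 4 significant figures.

Q₀ = 5.1539e+04 vs Keq = 5.7860e-04 ⇒ Q>K, reverse
Step 1:
                    M           E
  I           0.04238       3.923
  C             10.01      -3.336
  E             10.05      0.5873
  solve Keq expr → x = -3.336; check Q = 5.7860e-04

[M]_eq = 10.05 M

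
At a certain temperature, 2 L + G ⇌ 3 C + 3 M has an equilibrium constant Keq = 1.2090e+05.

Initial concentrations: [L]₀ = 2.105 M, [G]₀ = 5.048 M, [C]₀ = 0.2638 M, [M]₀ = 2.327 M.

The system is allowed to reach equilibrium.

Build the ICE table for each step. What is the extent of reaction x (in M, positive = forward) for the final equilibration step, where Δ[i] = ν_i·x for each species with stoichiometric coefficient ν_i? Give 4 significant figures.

x = 1.001 M

Q₀ = 0.01034 vs Keq = 1.2090e+05 ⇒ Q<K, forward
Step 1:
                   L          G          C          M
  I            2.105      5.048     0.2638      2.327
  C           -2.001     -1.001      3.002      3.002
  E           0.1038      4.047      3.266      5.329
  solve Keq expr → x = 1.001; check Q = 1.2090e+05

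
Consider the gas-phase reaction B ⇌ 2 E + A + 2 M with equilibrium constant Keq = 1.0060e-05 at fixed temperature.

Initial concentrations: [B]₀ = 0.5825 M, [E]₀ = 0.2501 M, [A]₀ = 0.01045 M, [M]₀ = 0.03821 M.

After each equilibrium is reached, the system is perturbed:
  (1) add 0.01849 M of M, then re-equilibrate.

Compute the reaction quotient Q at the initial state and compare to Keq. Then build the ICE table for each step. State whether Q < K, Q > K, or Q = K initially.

Q₀ = 1.6383e-06 vs Keq = 1.0060e-05 ⇒ Q<K, forward
Step 1:
                    B           E           A           M
  init         0.5825      0.2501     0.01045     0.03821
  Δ          -0.01099     0.02198     0.01099     0.02198
  eq           0.5715      0.2721     0.02144     0.06019
  solve Keq expr → x = 0.01099; check Q = 1.0060e-05
Then add 0.01849 M of M.
Step 2:
                    B           E           A           M
  init         0.5715      0.2721     0.02144     0.07868
  Δ          0.004366   -0.008731   -0.004366   -0.008731
  eq           0.5759      0.2633     0.01707     0.06995
  solve Keq expr → x = -0.004366; check Q = 1.0060e-05

Q₀ = 1.6383e-06; Q < K (proceeds forward)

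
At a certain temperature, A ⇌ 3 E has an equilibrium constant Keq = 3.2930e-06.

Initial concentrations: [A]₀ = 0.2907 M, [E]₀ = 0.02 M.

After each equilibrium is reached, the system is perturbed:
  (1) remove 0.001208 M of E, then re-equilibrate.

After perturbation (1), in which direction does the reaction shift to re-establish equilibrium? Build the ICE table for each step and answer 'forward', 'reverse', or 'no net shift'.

Q₀ = 2.7520e-05 vs Keq = 3.2930e-06 ⇒ Q>K, reverse
Step 1:
                    A           E
  Initial      0.2907        0.02
  Change     0.003369    -0.01011
  Equil        0.2941    0.009893
  solve Keq expr → x = -0.003369; check Q = 3.2930e-06
Then remove 0.001208 M of E.
Step 2:
                    A           E
  Initial      0.2941    0.008685
  Change  -4.0117e-04    0.001203
  Equil        0.2937    0.009889
  solve Keq expr → x = 4.0117e-04; check Q = 3.2930e-06

Direction: forward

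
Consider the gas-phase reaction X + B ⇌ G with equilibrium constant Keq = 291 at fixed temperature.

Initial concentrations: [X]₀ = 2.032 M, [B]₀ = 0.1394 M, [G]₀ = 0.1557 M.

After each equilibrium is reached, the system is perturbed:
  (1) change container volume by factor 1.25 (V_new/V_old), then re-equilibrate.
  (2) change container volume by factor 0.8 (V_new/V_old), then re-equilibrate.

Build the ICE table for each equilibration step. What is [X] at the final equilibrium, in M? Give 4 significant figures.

Q₀ = 0.5497 vs Keq = 291 ⇒ Q<K, forward
Step 1:
                   X          B          G
  init         2.032     0.1394     0.1557
  Δ          -0.1389    -0.1389     0.1389
  eq           1.893 5.3470e-04     0.2946
  solve Keq expr → x = 0.1389; check Q = 291
Then change container volume by factor 1.25 (V_new/V_old).
Step 2:
                   X          B          G
  init         1.515 4.2776e-04     0.2357
  Δ       1.0666e-04 1.0666e-04 -1.0666e-04
  eq           1.515 5.3442e-04     0.2355
  solve Keq expr → x = -1.0666e-04; check Q = 291
Then change container volume by factor 0.8 (V_new/V_old).
Step 3:
                   X          B          G
  init         1.893 6.6802e-04     0.2944
  Δ       -1.3332e-04 -1.3332e-04 1.3332e-04
  eq           1.893 5.3470e-04     0.2946
  solve Keq expr → x = 1.3332e-04; check Q = 291

[X]_eq = 1.893 M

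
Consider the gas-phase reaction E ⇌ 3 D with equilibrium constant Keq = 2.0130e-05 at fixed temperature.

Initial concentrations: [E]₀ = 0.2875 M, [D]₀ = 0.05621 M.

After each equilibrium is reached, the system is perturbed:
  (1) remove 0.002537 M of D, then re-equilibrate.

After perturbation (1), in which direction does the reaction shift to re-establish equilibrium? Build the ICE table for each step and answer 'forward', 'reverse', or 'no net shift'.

Direction: forward

Q₀ = 6.1774e-04 vs Keq = 2.0130e-05 ⇒ Q>K, reverse
Step 1:
                    E           D
  init         0.2875     0.05621
  Δ           0.01267      -0.038
  eq           0.3002     0.01821
  solve Keq expr → x = -0.01267; check Q = 2.0130e-05
Then remove 0.002537 M of D.
Step 2:
                    E           D
  init         0.3002     0.01568
  Δ       -8.4000e-04     0.00252
  eq           0.2993      0.0182
  solve Keq expr → x = 8.4000e-04; check Q = 2.0130e-05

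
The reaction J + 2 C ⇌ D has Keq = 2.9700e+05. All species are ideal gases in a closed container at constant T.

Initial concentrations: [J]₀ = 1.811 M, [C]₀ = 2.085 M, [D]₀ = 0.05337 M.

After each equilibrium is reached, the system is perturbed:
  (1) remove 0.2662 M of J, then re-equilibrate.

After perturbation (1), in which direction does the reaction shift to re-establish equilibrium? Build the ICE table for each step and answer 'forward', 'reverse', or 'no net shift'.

Q₀ = 0.006779 vs Keq = 2.9700e+05 ⇒ Q<K, forward
Step 1:
                  J         C         D
  Initial     1.811     2.085   0.05337
  Change     -1.041    -2.083     1.041
  Equil      0.7696  0.002189     1.095
  solve Keq expr → x = 1.041; check Q = 2.9700e+05
Then remove 0.2662 M of J.
Step 2:
                  J         C         D
  Initial    0.5034  0.002189     1.095
  Change  2.5823e-04 5.1647e-04 -2.5823e-04
  Equil      0.5037  0.002705     1.095
  solve Keq expr → x = -2.5823e-04; check Q = 2.9700e+05

Direction: reverse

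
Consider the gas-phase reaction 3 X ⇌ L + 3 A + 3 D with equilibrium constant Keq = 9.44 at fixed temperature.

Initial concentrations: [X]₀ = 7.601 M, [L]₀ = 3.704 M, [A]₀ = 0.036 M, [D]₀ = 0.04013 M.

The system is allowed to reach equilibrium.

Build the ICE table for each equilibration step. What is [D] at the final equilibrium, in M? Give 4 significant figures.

Q₀ = 2.5432e-11 vs Keq = 9.44 ⇒ Q<K, forward
Step 1:
                   X          L          A          D
  init         7.601      3.704      0.036    0.04013
  Δ           -2.511     0.8369      2.511      2.511
  eq            5.09      4.541      2.547      2.551
  solve Keq expr → x = 0.8369; check Q = 9.44

[D]_eq = 2.551 M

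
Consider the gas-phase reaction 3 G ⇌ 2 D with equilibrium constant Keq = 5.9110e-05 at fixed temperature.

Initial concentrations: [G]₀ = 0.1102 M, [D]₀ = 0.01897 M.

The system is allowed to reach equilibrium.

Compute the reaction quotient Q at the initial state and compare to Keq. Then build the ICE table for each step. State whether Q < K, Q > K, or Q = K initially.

Q₀ = 0.2689 vs Keq = 5.9110e-05 ⇒ Q>K, reverse
Step 1:
                   G          D
  I           0.1102    0.01897
  C          0.02786   -0.01858
  E           0.1381 3.9441e-04
  solve Keq expr → x = -0.009288; check Q = 5.9110e-05

Q₀ = 0.2689; Q > K (proceeds reverse)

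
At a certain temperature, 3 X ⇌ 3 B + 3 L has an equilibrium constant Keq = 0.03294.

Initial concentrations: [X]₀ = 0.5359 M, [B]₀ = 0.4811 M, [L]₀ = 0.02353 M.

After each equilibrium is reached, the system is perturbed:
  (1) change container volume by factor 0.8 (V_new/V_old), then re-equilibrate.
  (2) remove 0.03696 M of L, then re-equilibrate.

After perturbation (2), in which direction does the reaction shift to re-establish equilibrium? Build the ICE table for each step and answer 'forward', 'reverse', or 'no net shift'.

Direction: forward

Q₀ = 9.4259e-06 vs Keq = 0.03294 ⇒ Q<K, forward
Step 1:
                    X           B           L
  I            0.5359      0.4811     0.02353
  C           -0.1625      0.1625      0.1625
  E            0.3734      0.6436       0.186
  solve Keq expr → x = 0.05416; check Q = 0.03294
Then change container volume by factor 0.8 (V_new/V_old).
Step 2:
                    X           B           L
  I            0.4668      0.8045      0.2325
  C           0.02814    -0.02814    -0.02814
  E            0.4949      0.7763      0.2044
  solve Keq expr → x = -0.00938; check Q = 0.03294
Then remove 0.03696 M of L.
Step 3:
                    X           B           L
  I            0.4949      0.7763      0.1674
  C           -0.0223      0.0223      0.0223
  E            0.4726      0.7986      0.1897
  solve Keq expr → x = 0.007434; check Q = 0.03294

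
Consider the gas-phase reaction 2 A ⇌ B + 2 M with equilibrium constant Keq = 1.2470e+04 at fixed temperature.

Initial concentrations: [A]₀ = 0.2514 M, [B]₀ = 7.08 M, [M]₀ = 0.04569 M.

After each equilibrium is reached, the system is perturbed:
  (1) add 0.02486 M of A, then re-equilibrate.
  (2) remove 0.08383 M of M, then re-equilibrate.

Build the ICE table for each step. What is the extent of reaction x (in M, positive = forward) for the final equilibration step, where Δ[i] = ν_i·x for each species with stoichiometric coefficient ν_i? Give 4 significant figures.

x = 9.8431e-04 M

Q₀ = 0.2339 vs Keq = 1.2470e+04 ⇒ Q<K, forward
Step 1:
                   A          B          M
  I           0.2514       7.08    0.04569
  C          -0.2444     0.1222     0.2444
  E         0.006972      7.202     0.2901
  solve Keq expr → x = 0.1222; check Q = 1.2470e+04
Then add 0.02486 M of A.
Step 2:
                   A          B          M
  I          0.03183      7.202     0.2901
  C         -0.02427    0.01214    0.02427
  E         0.007562      7.214     0.3144
  solve Keq expr → x = 0.01214; check Q = 1.2470e+04
Then remove 0.08383 M of M.
Step 3:
                   A          B          M
  I         0.007562      7.214     0.2306
  C        -0.001969 9.8431e-04   0.001969
  E         0.005593      7.215     0.2325
  solve Keq expr → x = 9.8431e-04; check Q = 1.2470e+04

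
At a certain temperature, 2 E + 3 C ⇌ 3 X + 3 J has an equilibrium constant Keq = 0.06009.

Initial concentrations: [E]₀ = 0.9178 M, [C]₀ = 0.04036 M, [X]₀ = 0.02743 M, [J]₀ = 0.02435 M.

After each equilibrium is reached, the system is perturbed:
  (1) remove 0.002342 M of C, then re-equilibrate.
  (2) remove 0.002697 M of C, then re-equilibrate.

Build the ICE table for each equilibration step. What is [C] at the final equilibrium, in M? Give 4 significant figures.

[C]_eq = 0.007808 M

Q₀ = 5.3805e-06 vs Keq = 0.06009 ⇒ Q<K, forward
Step 1:
                   E          C          X          J
  I           0.9178    0.04036    0.02743    0.02435
  C         -0.02091   -0.03137    0.03137    0.03137
  E           0.8969   0.008993     0.0588    0.05572
  solve Keq expr → x = 0.01046; check Q = 0.06009
Then remove 0.002342 M of C.
Step 2:
                   E          C          X          J
  I           0.8969   0.006651     0.0588    0.05572
  C         0.001189   0.001783  -0.001783  -0.001783
  E           0.8981   0.008434    0.05701    0.05393
  solve Keq expr → x = -5.9427e-04; check Q = 0.06009
Then remove 0.002697 M of C.
Step 3:
                   E          C          X          J
  I           0.8981   0.005737    0.05701    0.05393
  C          0.00138   0.002071  -0.002071  -0.002071
  E           0.8995   0.007808    0.05494    0.05186
  solve Keq expr → x = -6.9022e-04; check Q = 0.06009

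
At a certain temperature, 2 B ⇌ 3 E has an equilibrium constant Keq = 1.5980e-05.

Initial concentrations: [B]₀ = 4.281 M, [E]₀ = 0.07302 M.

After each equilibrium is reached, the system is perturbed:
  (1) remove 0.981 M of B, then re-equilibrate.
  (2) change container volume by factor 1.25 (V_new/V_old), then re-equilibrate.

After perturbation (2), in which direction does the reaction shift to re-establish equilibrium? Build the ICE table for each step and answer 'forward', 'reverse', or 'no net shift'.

Q₀ = 2.1244e-05 vs Keq = 1.5980e-05 ⇒ Q>K, reverse
Step 1:
                   B          E
  I            4.281    0.07302
  C         0.004378  -0.006566
  E            4.285    0.06645
  solve Keq expr → x = -0.002189; check Q = 1.5980e-05
Then remove 0.981 M of B.
Step 2:
                   B          E
  I            3.304    0.06645
  C         0.006997    -0.0105
  E            3.311    0.05596
  solve Keq expr → x = -0.003498; check Q = 1.5980e-05
Then change container volume by factor 1.25 (V_new/V_old).
Step 3:
                   B          E
  I            2.649    0.04477
  C        -0.002286   0.003429
  E            2.647     0.0482
  solve Keq expr → x = 0.001143; check Q = 1.5980e-05

Direction: forward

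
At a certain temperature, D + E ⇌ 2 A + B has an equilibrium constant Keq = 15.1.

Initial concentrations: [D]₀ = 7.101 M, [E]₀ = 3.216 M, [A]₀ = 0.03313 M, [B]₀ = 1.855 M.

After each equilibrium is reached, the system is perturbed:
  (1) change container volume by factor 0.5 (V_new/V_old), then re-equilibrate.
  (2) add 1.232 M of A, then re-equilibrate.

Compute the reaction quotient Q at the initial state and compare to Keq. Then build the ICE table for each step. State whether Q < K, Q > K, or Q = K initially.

Q₀ = 8.9156e-05; Q < K (proceeds forward)

Q₀ = 8.9156e-05 vs Keq = 15.1 ⇒ Q<K, forward
Step 1:
                    D           E           A           B
  init          7.101       3.216     0.03313       1.855
  Δ            -2.175      -2.175        4.35       2.175
  eq            4.926       1.041       4.383        4.03
  solve Keq expr → x = 2.175; check Q = 15.1
Then change container volume by factor 0.5 (V_new/V_old).
Step 2:
                    D           E           A           B
  init          9.852       2.082       8.766        8.06
  Δ             0.608       0.608      -1.216      -0.608
  eq            10.46        2.69       7.551       7.452
  solve Keq expr → x = -0.608; check Q = 15.1
Then add 1.232 M of A.
Step 3:
                    D           E           A           B
  init          10.46        2.69       8.783       7.452
  Δ            0.2864      0.2864     -0.5728     -0.2864
  eq            10.75       2.976        8.21       7.166
  solve Keq expr → x = -0.2864; check Q = 15.1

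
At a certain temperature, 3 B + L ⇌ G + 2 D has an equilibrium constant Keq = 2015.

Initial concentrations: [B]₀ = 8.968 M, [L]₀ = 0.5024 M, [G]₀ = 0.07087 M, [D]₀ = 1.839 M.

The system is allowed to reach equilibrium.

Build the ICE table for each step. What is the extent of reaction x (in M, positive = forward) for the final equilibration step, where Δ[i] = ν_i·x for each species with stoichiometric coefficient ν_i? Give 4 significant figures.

x = 0.5024 M

Q₀ = 6.6144e-04 vs Keq = 2015 ⇒ Q<K, forward
Step 1:
                    B           L           G           D
  Initial       8.968      0.5024     0.07087       1.839
  Change       -1.507     -0.5024      0.5024       1.005
  Equil         7.461  5.5401e-06      0.5733       2.844
  solve Keq expr → x = 0.5024; check Q = 2015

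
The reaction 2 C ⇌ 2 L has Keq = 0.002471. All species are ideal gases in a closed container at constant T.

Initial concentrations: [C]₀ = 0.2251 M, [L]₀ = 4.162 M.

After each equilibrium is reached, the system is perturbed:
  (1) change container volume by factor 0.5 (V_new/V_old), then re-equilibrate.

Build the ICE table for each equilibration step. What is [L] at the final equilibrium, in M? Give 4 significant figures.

[L]_eq = 0.4155 M

Q₀ = 341.9 vs Keq = 0.002471 ⇒ Q>K, reverse
Step 1:
                   C          L
  Initial     0.2251      4.162
  Change       3.954     -3.954
  Equil        4.179     0.2078
  solve Keq expr → x = -1.977; check Q = 0.002471
Then change container volume by factor 0.5 (V_new/V_old).
Step 2:
                   C          L
  Initial      8.359     0.4155
  Change           0          0
  Equil        8.359     0.4155
  solve Keq expr → x = 0; check Q = 0.002471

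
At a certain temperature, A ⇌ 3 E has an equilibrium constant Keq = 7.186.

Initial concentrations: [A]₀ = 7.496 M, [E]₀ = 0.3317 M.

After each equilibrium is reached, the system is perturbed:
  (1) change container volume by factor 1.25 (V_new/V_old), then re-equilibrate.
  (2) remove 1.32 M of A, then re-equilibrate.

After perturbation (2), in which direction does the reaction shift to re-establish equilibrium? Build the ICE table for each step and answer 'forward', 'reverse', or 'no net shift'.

Direction: reverse

Q₀ = 0.004869 vs Keq = 7.186 ⇒ Q<K, forward
Step 1:
                  A         E
  I           7.496    0.3317
  C          -1.084     3.253
  E           6.412     3.585
  solve Keq expr → x = 1.084; check Q = 7.186
Then change container volume by factor 1.25 (V_new/V_old).
Step 2:
                  A         E
  I           5.129     2.868
  C         -0.1429    0.4288
  E           4.986     3.297
  solve Keq expr → x = 0.1429; check Q = 7.186
Then remove 1.32 M of A.
Step 3:
                  A         E
  I           3.666     3.297
  C         0.09828   -0.2948
  E           3.765     3.002
  solve Keq expr → x = -0.09828; check Q = 7.186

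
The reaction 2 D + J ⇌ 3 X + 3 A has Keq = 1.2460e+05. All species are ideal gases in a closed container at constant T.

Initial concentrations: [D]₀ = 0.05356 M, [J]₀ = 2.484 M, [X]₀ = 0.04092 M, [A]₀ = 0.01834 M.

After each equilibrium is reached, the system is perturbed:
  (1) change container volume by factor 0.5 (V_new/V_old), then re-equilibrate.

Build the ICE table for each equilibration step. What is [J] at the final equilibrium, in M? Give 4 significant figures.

Q₀ = 5.9316e-08 vs Keq = 1.2460e+05 ⇒ Q<K, forward
Step 1:
                    D           J           X           A
  init        0.05356       2.484     0.04092     0.01834
  Δ          -0.05356    -0.02678     0.08034     0.08034
  eq       2.3654e-06       2.457      0.1213     0.09868
  solve Keq expr → x = 0.02678; check Q = 1.2460e+05
Then change container volume by factor 0.5 (V_new/V_old).
Step 2:
                    D           J           X           A
  init     4.7307e-06       4.914      0.2425      0.1974
  Δ        8.6474e-06  4.3237e-06 -1.2971e-05 -1.2971e-05
  eq       1.3378e-05       4.914      0.2425      0.1973
  solve Keq expr → x = -4.3237e-06; check Q = 1.2460e+05

[J]_eq = 4.914 M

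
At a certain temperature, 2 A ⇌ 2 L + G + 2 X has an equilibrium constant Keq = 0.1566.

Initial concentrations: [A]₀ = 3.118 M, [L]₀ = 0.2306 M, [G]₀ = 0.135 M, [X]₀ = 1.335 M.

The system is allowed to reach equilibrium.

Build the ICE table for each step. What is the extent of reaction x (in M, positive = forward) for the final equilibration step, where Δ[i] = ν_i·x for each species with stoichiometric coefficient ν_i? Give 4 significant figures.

Q₀ = 0.001316 vs Keq = 0.1566 ⇒ Q<K, forward
Step 1:
                   A          L          G          X
  Initial      3.118     0.2306      0.135      1.335
  Change     -0.5772     0.5772     0.2886     0.5772
  Equil        2.541     0.8078     0.4236      1.912
  solve Keq expr → x = 0.2886; check Q = 0.1566

x = 0.2886 M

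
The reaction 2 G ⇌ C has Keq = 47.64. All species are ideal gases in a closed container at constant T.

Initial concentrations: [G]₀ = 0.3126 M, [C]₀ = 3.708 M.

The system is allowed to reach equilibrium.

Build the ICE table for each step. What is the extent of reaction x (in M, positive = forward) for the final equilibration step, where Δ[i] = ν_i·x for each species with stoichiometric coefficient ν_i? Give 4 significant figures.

x = 0.0165 M

Q₀ = 37.95 vs Keq = 47.64 ⇒ Q<K, forward
Step 1:
                   G          C
  Initial     0.3126      3.708
  Change    -0.03299     0.0165
  Equil       0.2796      3.724
  solve Keq expr → x = 0.0165; check Q = 47.64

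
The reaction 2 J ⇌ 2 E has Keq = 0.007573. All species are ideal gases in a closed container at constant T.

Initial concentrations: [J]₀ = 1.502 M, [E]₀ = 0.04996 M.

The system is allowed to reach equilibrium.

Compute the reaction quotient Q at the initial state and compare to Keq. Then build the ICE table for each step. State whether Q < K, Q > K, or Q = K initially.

Q₀ = 0.001106 vs Keq = 0.007573 ⇒ Q<K, forward
Step 1:
                  J         E
  init        1.502   0.04996
  Δ        -0.07428   0.07428
  eq          1.428    0.1242
  solve Keq expr → x = 0.03714; check Q = 0.007573

Q₀ = 0.001106; Q < K (proceeds forward)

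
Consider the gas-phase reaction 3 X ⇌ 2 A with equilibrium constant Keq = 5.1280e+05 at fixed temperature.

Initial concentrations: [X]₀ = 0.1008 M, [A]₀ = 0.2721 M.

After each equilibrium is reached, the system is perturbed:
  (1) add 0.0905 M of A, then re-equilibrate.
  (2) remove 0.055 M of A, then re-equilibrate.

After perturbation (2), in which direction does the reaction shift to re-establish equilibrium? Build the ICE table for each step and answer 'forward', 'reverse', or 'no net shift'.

Direction: forward

Q₀ = 72.29 vs Keq = 5.1280e+05 ⇒ Q<K, forward
Step 1:
                   X          A
  Initial     0.1008     0.2721
  Change    -0.09477    0.06318
  Equil      0.00603     0.3353
  solve Keq expr → x = 0.03159; check Q = 5.1280e+05
Then add 0.0905 M of A.
Step 2:
                   X          A
  Initial    0.00603     0.4258
  Change    0.001034 -6.8910e-04
  Equil     0.007063     0.4251
  solve Keq expr → x = -3.4455e-04; check Q = 5.1280e+05
Then remove 0.055 M of A.
Step 3:
                   X          A
  Initial   0.007063     0.3701
  Change  -6.1842e-04 4.1228e-04
  Equil     0.006445     0.3705
  solve Keq expr → x = 2.0614e-04; check Q = 5.1280e+05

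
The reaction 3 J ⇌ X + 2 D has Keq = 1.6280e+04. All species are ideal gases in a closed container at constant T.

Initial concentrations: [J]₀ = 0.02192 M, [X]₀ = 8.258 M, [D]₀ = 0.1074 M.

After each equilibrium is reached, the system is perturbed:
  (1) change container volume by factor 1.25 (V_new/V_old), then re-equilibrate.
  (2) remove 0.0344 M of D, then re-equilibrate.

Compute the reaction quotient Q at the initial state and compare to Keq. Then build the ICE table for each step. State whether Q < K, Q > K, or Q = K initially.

Q₀ = 9044 vs Keq = 1.6280e+04 ⇒ Q<K, forward
Step 1:
                  J         X         D
  Initial   0.02192     8.258    0.1074
  Change   -0.00363   0.00121   0.00242
  Equil     0.01829     8.259    0.1098
  solve Keq expr → x = 0.00121; check Q = 1.6280e+04
Then change container volume by factor 1.25 (V_new/V_old).
Step 2:
                  J         X         D
  Initial   0.01463     6.607   0.08786
  Change          0         0         0
  Equil     0.01463     6.607   0.08786
  solve Keq expr → x = 0; check Q = 1.6280e+04
Then remove 0.0344 M of D.
Step 3:
                  J         X         D
  Initial   0.01463     6.607   0.05346
  Change  -0.003796  0.001265  0.002531
  Equil     0.01084     6.609   0.05599
  solve Keq expr → x = 0.001265; check Q = 1.6280e+04

Q₀ = 9044; Q < K (proceeds forward)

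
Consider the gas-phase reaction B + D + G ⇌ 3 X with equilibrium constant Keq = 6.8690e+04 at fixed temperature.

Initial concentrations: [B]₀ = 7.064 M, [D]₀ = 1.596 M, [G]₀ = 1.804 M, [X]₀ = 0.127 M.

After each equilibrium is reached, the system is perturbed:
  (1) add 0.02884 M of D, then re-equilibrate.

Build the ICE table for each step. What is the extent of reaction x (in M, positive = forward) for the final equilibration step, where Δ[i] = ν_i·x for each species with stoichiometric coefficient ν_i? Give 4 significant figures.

x = 0.0285 M

Q₀ = 1.0071e-04 vs Keq = 6.8690e+04 ⇒ Q<K, forward
Step 1:
                   B          D          G          X
  I            7.064      1.596      1.804      0.127
  C           -1.594     -1.594     -1.594      4.783
  E             5.47   0.001504     0.2095       4.91
  solve Keq expr → x = 1.594; check Q = 6.8690e+04
Then add 0.02884 M of D.
Step 2:
                   B          D          G          X
  I             5.47    0.03034     0.2095       4.91
  C          -0.0285    -0.0285    -0.0285     0.0855
  E            5.441   0.001843      0.181      4.996
  solve Keq expr → x = 0.0285; check Q = 6.8690e+04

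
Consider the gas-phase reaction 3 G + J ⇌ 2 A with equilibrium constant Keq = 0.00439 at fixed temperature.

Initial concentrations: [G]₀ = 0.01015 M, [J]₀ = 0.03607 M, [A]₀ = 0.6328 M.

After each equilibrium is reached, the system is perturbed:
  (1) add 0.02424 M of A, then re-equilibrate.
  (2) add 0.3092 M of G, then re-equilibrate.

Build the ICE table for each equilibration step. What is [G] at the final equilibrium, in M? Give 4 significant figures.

Q₀ = 1.0617e+07 vs Keq = 0.00439 ⇒ Q>K, reverse
Step 1:
                    G           J           A
  init        0.01015     0.03607      0.6328
  Δ            0.8993      0.2998     -0.5995
  eq           0.9094      0.3358      0.0333
  solve Keq expr → x = -0.2998; check Q = 0.00439
Then add 0.02424 M of A.
Step 2:
                    G           J           A
  init         0.9094      0.3358     0.05754
  Δ           0.03278     0.01093    -0.02186
  eq           0.9422      0.3467     0.03568
  solve Keq expr → x = -0.01093; check Q = 0.00439
Then add 0.3092 M of G.
Step 3:
                    G           J           A
  init          1.251      0.3467     0.03568
  Δ            -0.025   -0.008333     0.01667
  eq            1.226      0.3384     0.05235
  solve Keq expr → x = 0.008333; check Q = 0.00439

[G]_eq = 1.226 M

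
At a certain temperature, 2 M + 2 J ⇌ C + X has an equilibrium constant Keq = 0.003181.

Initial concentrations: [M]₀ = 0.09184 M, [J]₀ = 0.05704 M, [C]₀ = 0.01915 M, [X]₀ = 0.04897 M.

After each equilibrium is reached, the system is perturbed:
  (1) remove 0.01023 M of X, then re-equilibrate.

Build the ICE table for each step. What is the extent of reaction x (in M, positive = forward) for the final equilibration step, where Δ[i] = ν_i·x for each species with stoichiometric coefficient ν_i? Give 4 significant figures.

Q₀ = 34.17 vs Keq = 0.003181 ⇒ Q>K, reverse
Step 1:
                   M          J          C          X
  init       0.09184    0.05704    0.01915    0.04897
  Δ          0.03827    0.03827   -0.01913   -0.01913
  eq          0.1301    0.09531 1.6393e-05    0.02984
  solve Keq expr → x = -0.01913; check Q = 0.003181
Then remove 0.01023 M of X.
Step 2:
                   M          J          C          X
  init        0.1301    0.09531 1.6393e-05    0.01961
  Δ       -1.7055e-05 -1.7055e-05 8.5273e-06 8.5273e-06
  eq          0.1301    0.09529 2.4921e-05    0.01961
  solve Keq expr → x = 8.5273e-06; check Q = 0.003181

x = 8.5273e-06 M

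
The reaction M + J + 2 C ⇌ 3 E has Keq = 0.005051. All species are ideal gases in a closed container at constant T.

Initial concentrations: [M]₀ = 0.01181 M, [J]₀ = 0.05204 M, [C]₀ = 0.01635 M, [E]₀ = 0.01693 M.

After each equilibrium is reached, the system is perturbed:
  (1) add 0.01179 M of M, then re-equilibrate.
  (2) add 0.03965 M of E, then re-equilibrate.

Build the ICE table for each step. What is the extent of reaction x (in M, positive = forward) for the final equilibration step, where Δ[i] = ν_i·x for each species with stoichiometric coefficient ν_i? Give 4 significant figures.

x = -0.01268 M

Q₀ = 29.54 vs Keq = 0.005051 ⇒ Q>K, reverse
Step 1:
                   M          J          C          E
  Initial    0.01181    0.05204    0.01635    0.01693
  Change    0.005139   0.005139    0.01028   -0.01542
  Equil      0.01695    0.05718    0.02663   0.001514
  solve Keq expr → x = -0.005139; check Q = 0.005051
Then add 0.01179 M of M.
Step 2:
                   M          J          C          E
  Initial    0.02874    0.05718    0.02663   0.001514
  Change  -9.3339e-05 -9.3339e-05 -1.8668e-04 2.8002e-04
  Equil      0.02865    0.05709    0.02644   0.001794
  solve Keq expr → x = 9.3339e-05; check Q = 0.005051
Then add 0.03965 M of E.
Step 3:
                   M          J          C          E
  Initial    0.02865    0.05709    0.02644    0.04144
  Change     0.01268    0.01268    0.02537   -0.03805
  Equil      0.04133    0.06977    0.05181   0.003394
  solve Keq expr → x = -0.01268; check Q = 0.005051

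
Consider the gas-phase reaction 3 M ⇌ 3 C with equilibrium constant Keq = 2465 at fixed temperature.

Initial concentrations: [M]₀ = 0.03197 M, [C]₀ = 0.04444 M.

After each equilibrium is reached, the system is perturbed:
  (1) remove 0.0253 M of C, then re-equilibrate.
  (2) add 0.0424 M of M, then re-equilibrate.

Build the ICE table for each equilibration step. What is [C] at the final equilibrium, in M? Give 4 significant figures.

[C]_eq = 0.08706 M

Q₀ = 2.686 vs Keq = 2465 ⇒ Q<K, forward
Step 1:
                    M           C
  Initial     0.03197     0.04444
  Change      -0.0267      0.0267
  Equil      0.005267     0.07114
  solve Keq expr → x = 0.008901; check Q = 2465
Then remove 0.0253 M of C.
Step 2:
                    M           C
  Initial    0.005267     0.04584
  Change    -0.001744    0.001744
  Equil      0.003523     0.04759
  solve Keq expr → x = 5.8127e-04; check Q = 2465
Then add 0.0424 M of M.
Step 3:
                    M           C
  Initial     0.04592     0.04759
  Change     -0.03948     0.03948
  Equil      0.006445     0.08706
  solve Keq expr → x = 0.01316; check Q = 2465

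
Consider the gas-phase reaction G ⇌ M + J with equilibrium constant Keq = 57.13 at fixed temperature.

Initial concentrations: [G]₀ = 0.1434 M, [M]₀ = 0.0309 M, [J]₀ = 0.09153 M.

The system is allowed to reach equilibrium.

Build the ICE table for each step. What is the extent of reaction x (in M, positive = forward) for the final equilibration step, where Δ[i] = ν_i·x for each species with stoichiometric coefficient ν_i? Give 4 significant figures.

x = 0.1427 M

Q₀ = 0.01972 vs Keq = 57.13 ⇒ Q<K, forward
Step 1:
                    G           M           J
  I            0.1434      0.0309     0.09153
  C           -0.1427      0.1427      0.1427
  E        7.1167e-04      0.1736      0.2342
  solve Keq expr → x = 0.1427; check Q = 57.13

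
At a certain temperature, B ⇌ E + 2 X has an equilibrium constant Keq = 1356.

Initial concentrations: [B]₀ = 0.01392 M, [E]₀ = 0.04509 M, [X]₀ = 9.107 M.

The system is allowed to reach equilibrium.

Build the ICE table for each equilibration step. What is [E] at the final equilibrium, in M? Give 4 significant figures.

Q₀ = 268.7 vs Keq = 1356 ⇒ Q<K, forward
Step 1:
                    B           E           X
  Initial     0.01392     0.04509       9.107
  Change      -0.0105      0.0105     0.02101
  Equil      0.003416     0.05559       9.128
  solve Keq expr → x = 0.0105; check Q = 1356

[E]_eq = 0.05559 M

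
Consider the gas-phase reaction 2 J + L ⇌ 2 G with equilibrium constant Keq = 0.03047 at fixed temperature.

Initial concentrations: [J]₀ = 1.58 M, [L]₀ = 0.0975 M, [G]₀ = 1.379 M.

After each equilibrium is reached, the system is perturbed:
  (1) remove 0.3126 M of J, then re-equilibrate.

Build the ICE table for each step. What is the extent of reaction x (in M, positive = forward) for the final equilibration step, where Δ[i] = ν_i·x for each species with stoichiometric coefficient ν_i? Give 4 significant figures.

Q₀ = 7.813 vs Keq = 0.03047 ⇒ Q>K, reverse
Step 1:
                   J          L          G
  Initial       1.58     0.0975      1.379
  Change       1.024     0.5121     -1.024
  Equil        2.604     0.6096     0.3549
  solve Keq expr → x = -0.5121; check Q = 0.03047
Then remove 0.3126 M of J.
Step 2:
                   J          L          G
  Initial      2.292     0.6096     0.3549
  Change     0.03367    0.01683   -0.03367
  Equil        2.325     0.6264     0.3212
  solve Keq expr → x = -0.01683; check Q = 0.03047

x = -0.01683 M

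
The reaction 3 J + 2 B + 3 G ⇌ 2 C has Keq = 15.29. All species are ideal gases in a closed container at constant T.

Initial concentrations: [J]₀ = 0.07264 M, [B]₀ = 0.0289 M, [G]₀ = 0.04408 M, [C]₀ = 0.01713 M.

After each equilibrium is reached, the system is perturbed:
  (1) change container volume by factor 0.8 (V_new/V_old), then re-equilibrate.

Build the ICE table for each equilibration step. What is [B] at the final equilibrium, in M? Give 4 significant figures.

[B]_eq = 0.05729 M

Q₀ = 1.0702e+07 vs Keq = 15.29 ⇒ Q>K, reverse
Step 1:
                  J         B         G         C
  init      0.07264    0.0289   0.04408   0.01713
  Δ         0.02554   0.01703   0.02554  -0.01703
  eq        0.09818   0.04593   0.06962 1.0150e-04
  solve Keq expr → x = -0.008514; check Q = 15.29
Then change container volume by factor 0.8 (V_new/V_old).
Step 2:
                  J         B         G         C
  init       0.1227   0.05741   0.08703 1.2687e-04
  Δ       -1.7867e-04 -1.1911e-04 -1.7867e-04 1.1911e-04
  eq         0.1225   0.05729   0.08685 2.4599e-04
  solve Keq expr → x = 5.9557e-05; check Q = 15.29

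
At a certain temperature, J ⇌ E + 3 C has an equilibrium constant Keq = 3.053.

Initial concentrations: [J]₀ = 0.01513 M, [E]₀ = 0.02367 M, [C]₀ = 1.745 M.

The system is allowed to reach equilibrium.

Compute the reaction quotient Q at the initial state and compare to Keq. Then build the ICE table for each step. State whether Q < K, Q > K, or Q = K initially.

Q₀ = 8.313 vs Keq = 3.053 ⇒ Q>K, reverse
Step 1:
                  J         E         C
  I         0.01513   0.02367     1.745
  C        0.009084 -0.009084  -0.02725
  E         0.02421   0.01459     1.718
  solve Keq expr → x = -0.009084; check Q = 3.053

Q₀ = 8.313; Q > K (proceeds reverse)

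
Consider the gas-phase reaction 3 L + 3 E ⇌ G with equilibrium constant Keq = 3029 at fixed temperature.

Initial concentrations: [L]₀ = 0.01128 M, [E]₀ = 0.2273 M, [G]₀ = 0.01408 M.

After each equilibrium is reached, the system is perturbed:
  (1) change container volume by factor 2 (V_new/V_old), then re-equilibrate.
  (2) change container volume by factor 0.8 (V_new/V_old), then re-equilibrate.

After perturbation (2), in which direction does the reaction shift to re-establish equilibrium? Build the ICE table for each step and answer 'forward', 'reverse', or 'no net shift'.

Q₀ = 8.3537e+05 vs Keq = 3029 ⇒ Q>K, reverse
Step 1:
                  L         E         G
  Initial   0.01128    0.2273   0.01408
  Change     0.0307    0.0307  -0.01023
  Equil     0.04198     0.258  0.003848
  solve Keq expr → x = -0.01023; check Q = 3029
Then change container volume by factor 2 (V_new/V_old).
Step 2:
                  L         E         G
  Initial   0.02099     0.129  0.001924
  Change   0.005368  0.005368 -0.001789
  Equil     0.02636    0.1344 1.3453e-04
  solve Keq expr → x = -0.001789; check Q = 3029
Then change container volume by factor 0.8 (V_new/V_old).
Step 3:
                  L         E         G
  Initial   0.03295     0.168 1.6817e-04
  Change  -8.9108e-04 -8.9108e-04 2.9703e-04
  Equil     0.03205    0.1671 4.6519e-04
  solve Keq expr → x = 2.9703e-04; check Q = 3029

Direction: forward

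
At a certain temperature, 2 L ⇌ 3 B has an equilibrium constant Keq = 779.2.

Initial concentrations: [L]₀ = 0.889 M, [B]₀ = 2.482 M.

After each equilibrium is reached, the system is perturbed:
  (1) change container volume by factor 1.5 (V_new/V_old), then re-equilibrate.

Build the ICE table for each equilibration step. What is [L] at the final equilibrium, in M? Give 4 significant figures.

[L]_eq = 0.1291 M

Q₀ = 19.35 vs Keq = 779.2 ⇒ Q<K, forward
Step 1:
                  L         B
  I           0.889     2.482
  C         -0.6576    0.9864
  E          0.2314     3.468
  solve Keq expr → x = 0.3288; check Q = 779.2
Then change container volume by factor 1.5 (V_new/V_old).
Step 2:
                  L         B
  I          0.1543     2.312
  C        -0.02521   0.03781
  E          0.1291      2.35
  solve Keq expr → x = 0.0126; check Q = 779.2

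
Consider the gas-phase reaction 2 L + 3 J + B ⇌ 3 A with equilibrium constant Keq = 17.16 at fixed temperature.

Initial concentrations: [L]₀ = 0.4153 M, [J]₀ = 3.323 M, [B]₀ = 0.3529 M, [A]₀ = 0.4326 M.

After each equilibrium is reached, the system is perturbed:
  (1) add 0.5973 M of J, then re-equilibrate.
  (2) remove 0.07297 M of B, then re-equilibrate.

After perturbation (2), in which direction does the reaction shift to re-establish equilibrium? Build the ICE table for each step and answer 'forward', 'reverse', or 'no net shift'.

Q₀ = 0.03625 vs Keq = 17.16 ⇒ Q<K, forward
Step 1:
                    L           J           B           A
  Initial      0.4153       3.323      0.3529      0.4326
  Change      -0.3168     -0.4752     -0.1584      0.4752
  Equil       0.09851       2.848      0.1945      0.9078
  solve Keq expr → x = 0.1584; check Q = 17.16
Then add 0.5973 M of J.
Step 2:
                    L           J           B           A
  Initial     0.09851       3.445      0.1945      0.9078
  Change     -0.01826    -0.02739    -0.00913     0.02739
  Equil       0.08025       3.418      0.1854      0.9352
  solve Keq expr → x = 0.00913; check Q = 17.16
Then remove 0.07297 M of B.
Step 3:
                    L           J           B           A
  Initial     0.08025       3.418      0.1124      0.9352
  Change      0.01501     0.02251    0.007503    -0.02251
  Equil       0.09526        3.44      0.1199      0.9127
  solve Keq expr → x = -0.007503; check Q = 17.16

Direction: reverse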